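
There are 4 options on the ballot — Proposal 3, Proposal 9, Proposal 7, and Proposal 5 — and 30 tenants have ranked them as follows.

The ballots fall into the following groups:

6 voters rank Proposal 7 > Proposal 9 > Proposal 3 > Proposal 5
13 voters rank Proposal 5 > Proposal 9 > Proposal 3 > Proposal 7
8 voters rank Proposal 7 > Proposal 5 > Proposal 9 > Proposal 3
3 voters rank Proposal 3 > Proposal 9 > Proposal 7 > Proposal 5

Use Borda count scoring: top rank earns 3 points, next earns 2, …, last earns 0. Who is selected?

Proposal 5

Borda scores:
  Proposal 3: 6·1 + 13·1 + 8·0 + 3·3 = 28
  Proposal 9: 6·2 + 13·2 + 8·1 + 3·2 = 52
  Proposal 7: 6·3 + 13·0 + 8·3 + 3·1 = 45
  Proposal 5: 6·0 + 13·3 + 8·2 + 3·0 = 55
Proposal 5 has the highest total.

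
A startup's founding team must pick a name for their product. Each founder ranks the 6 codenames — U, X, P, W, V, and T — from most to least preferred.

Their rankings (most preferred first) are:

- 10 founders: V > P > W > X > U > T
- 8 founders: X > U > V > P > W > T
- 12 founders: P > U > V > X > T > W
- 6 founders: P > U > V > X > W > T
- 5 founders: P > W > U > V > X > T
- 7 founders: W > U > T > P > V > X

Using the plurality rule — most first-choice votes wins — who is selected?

P

First-place vote totals:
  U: 0
  X: 8
  P: 23
  W: 7
  V: 10
  T: 0
P has the most first-place votes.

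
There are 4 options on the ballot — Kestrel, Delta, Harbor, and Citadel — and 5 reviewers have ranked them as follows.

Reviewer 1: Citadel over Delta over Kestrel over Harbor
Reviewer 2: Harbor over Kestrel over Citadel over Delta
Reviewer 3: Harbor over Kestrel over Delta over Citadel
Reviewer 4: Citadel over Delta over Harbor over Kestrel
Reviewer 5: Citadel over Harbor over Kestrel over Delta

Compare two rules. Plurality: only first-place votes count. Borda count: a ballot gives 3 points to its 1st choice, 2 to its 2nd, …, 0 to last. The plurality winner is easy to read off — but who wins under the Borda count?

Plurality first-place counts: Kestrel 0, Delta 0, Harbor 2, Citadel 3 → Citadel.
Borda totals: Kestrel 6, Delta 5, Harbor 9, Citadel 10 → Citadel.

Citadel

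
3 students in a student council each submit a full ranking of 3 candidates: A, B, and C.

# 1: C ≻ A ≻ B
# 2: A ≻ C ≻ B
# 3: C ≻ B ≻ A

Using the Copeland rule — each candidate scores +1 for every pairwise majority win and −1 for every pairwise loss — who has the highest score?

C

Pairwise results:
  A vs B: A wins 2–1.
  A vs C: C wins 2–1.
  B vs C: C wins 3–0.
Copeland scores (wins − losses):
  A: 1 − 1 = 0
  B: 0 − 2 = -2
  C: 2 − 0 = 2
C has the best Copeland score.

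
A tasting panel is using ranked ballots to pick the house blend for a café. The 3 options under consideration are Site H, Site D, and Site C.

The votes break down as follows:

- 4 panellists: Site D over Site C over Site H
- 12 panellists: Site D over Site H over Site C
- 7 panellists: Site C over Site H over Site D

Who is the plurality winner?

First-place vote totals:
  Site H: 0
  Site D: 16
  Site C: 7
Site D has the most first-place votes.

Site D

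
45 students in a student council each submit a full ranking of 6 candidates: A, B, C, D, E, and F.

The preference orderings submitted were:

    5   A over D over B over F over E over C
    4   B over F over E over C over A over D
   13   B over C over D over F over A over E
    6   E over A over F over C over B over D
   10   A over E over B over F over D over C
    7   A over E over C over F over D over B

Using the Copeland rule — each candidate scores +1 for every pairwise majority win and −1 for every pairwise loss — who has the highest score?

A

Pairwise results:
  A vs B: A wins 28–17.
  A vs C: A wins 28–17.
  A vs D: A wins 32–13.
  A vs E: A wins 35–10.
  A vs F: A wins 28–17.
  B vs C: B wins 32–13.
  B vs D: B wins 33–12.
  B vs E: E wins 23–22.
  B vs F: B wins 32–13.
  C vs D: C wins 30–15.
  C vs E: E wins 32–13.
  C vs F: F wins 25–20.
  D vs E: E wins 27–18.
  D vs F: F wins 27–18.
  E vs F: E wins 23–22.
Copeland scores (wins − losses):
  A: 5 − 0 = 5
  B: 3 − 2 = 1
  C: 1 − 4 = -3
  D: 0 − 5 = -5
  E: 4 − 1 = 3
  F: 2 − 3 = -1
A has the best Copeland score.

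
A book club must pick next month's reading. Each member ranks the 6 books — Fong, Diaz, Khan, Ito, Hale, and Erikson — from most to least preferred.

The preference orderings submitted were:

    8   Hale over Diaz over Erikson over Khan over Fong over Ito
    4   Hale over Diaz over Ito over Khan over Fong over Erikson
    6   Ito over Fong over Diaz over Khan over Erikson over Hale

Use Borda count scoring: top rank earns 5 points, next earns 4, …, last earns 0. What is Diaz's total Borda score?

Borda scores:
  Fong: 8·1 + 4·1 + 6·4 = 36
  Diaz: 8·4 + 4·4 + 6·3 = 66
  Khan: 8·2 + 4·2 + 6·2 = 36
  Ito: 8·0 + 4·3 + 6·5 = 42
  Hale: 8·5 + 4·5 + 6·0 = 60
  Erikson: 8·3 + 4·0 + 6·1 = 30

66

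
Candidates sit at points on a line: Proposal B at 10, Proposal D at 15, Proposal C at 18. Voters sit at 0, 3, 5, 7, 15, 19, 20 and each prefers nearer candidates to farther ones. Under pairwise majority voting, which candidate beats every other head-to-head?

With single-peaked preferences on a line, the Condorcet winner is the candidate closest to the median voter.
The median voter (position 7) is closest to Proposal B at 10.
Check: Proposal B vs Proposal D — voters closer to Proposal B: 4 of 7.

Proposal B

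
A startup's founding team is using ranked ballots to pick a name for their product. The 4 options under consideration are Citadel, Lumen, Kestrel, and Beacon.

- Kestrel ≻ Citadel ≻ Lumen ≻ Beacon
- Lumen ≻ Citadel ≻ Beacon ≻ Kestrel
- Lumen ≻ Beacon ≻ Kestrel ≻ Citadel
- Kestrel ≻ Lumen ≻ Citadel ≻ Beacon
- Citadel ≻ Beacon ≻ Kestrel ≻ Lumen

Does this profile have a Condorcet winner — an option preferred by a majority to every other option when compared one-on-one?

Head-to-head results (5 voters total):
Citadel vs Lumen: Lumen wins 3–2.
Citadel vs Kestrel: Kestrel wins 3–2.
Citadel vs Beacon: Citadel wins 4–1.
Lumen vs Kestrel: Kestrel wins 3–2.
Lumen vs Beacon: Lumen wins 4–1.
Kestrel vs Beacon: Beacon wins 3–2.
No candidate beats all others: Citadel beats Beacon beats Kestrel beats Citadel, a majority cycle.

No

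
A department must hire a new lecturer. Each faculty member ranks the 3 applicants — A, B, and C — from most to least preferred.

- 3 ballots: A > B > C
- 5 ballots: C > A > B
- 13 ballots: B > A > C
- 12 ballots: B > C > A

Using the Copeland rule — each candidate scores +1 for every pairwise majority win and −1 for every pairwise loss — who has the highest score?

Pairwise results:
  A vs B: B wins 25–8.
  A vs C: C wins 17–16.
  B vs C: B wins 28–5.
Copeland scores (wins − losses):
  A: 0 − 2 = -2
  B: 2 − 0 = 2
  C: 1 − 1 = 0
B has the best Copeland score.

B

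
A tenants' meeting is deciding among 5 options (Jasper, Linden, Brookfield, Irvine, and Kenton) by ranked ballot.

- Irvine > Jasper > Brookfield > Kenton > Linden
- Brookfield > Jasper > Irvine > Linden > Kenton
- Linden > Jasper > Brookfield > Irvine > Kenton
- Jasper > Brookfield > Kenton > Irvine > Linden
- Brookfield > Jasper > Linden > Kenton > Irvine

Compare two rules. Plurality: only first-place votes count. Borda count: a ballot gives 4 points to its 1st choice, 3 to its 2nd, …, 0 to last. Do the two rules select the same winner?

Plurality first-place counts: Jasper 1, Linden 1, Brookfield 2, Irvine 1, Kenton 0 → Brookfield.
Borda totals: Jasper 16, Linden 7, Brookfield 15, Irvine 8, Kenton 4 → Jasper.
The two rules disagree: plurality picks Brookfield, Borda picks Jasper.

No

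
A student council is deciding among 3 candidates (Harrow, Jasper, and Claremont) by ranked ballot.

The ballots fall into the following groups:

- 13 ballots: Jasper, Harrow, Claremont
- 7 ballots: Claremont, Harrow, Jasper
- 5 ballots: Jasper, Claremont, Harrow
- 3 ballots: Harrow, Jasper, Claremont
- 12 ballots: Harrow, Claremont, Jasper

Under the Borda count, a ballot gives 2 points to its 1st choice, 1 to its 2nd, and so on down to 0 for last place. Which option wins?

Borda scores:
  Harrow: 13·1 + 7·1 + 5·0 + 3·2 + 12·2 = 50
  Jasper: 13·2 + 7·0 + 5·2 + 3·1 + 12·0 = 39
  Claremont: 13·0 + 7·2 + 5·1 + 3·0 + 12·1 = 31
Harrow has the highest total.

Harrow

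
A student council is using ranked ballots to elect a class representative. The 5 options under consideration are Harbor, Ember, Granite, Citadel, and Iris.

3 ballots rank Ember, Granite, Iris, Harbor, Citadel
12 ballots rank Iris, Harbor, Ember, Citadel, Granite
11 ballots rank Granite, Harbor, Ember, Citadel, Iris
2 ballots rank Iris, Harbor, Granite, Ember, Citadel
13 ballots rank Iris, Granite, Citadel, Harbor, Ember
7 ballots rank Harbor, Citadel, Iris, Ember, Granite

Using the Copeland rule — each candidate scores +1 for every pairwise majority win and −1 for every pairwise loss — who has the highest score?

Iris

Pairwise results:
  Harbor vs Ember: Harbor wins 45–3.
  Harbor vs Granite: Granite wins 27–21.
  Harbor vs Citadel: Harbor wins 35–13.
  Harbor vs Iris: Iris wins 30–18.
  Ember vs Granite: Granite wins 26–22.
  Ember vs Citadel: Ember wins 28–20.
  Ember vs Iris: Iris wins 34–14.
  Granite vs Citadel: Granite wins 29–19.
  Granite vs Iris: Iris wins 34–14.
  Citadel vs Iris: Iris wins 30–18.
Copeland scores (wins − losses):
  Harbor: 2 − 2 = 0
  Ember: 1 − 3 = -2
  Granite: 3 − 1 = 2
  Citadel: 0 − 4 = -4
  Iris: 4 − 0 = 4
Iris has the best Copeland score.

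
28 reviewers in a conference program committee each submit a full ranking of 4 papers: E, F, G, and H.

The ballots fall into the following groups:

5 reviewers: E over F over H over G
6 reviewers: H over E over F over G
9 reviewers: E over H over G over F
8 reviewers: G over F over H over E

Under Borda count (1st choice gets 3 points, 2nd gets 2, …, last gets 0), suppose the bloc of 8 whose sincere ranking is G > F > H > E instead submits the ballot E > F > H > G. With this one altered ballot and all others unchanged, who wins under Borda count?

E

Borda totals with the altered ballot: E 78, F 32, G 9, H 49.
The winner is unchanged: still E.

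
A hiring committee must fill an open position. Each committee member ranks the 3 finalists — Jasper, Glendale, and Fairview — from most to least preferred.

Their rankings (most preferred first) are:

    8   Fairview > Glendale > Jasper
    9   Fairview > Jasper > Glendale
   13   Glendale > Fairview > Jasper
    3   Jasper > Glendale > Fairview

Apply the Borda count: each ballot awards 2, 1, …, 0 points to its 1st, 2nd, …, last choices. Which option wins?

Fairview

Borda scores:
  Jasper: 8·0 + 9·1 + 13·0 + 3·2 = 15
  Glendale: 8·1 + 9·0 + 13·2 + 3·1 = 37
  Fairview: 8·2 + 9·2 + 13·1 + 3·0 = 47
Fairview has the highest total.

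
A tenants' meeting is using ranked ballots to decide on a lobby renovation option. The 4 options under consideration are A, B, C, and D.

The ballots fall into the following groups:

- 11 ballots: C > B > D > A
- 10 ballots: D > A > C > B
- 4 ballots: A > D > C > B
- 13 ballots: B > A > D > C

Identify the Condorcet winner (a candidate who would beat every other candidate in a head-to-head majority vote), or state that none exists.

Head-to-head results (38 voters total):
A vs B: B wins 24–14.
A vs C: A wins 27–11.
A vs D: D wins 21–17.
B vs C: C wins 25–13.
B vs D: B wins 24–14.
C vs D: D wins 27–11.
No candidate beats all others: A beats C beats B beats A, a majority cycle.

None — there is no Condorcet winner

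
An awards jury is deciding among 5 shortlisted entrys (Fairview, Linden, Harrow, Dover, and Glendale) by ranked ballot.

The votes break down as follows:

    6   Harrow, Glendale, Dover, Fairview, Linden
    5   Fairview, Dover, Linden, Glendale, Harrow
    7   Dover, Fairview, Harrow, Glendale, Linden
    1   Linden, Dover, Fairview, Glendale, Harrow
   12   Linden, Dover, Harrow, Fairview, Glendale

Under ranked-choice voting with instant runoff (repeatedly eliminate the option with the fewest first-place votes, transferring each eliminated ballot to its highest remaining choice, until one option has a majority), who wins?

Round 1: Linden 13, Dover 7, Harrow 6, Fairview 5, Glendale 0. Glendale has the fewest and is eliminated.
Round 2: Linden 13, Dover 7, Harrow 6, Fairview 5. Fairview has the fewest and is eliminated.
Round 3: Linden 13, Dover 12, Harrow 6. Harrow has the fewest and is eliminated.
Round 4: Dover 18, Linden 13. Dover has a majority.

Dover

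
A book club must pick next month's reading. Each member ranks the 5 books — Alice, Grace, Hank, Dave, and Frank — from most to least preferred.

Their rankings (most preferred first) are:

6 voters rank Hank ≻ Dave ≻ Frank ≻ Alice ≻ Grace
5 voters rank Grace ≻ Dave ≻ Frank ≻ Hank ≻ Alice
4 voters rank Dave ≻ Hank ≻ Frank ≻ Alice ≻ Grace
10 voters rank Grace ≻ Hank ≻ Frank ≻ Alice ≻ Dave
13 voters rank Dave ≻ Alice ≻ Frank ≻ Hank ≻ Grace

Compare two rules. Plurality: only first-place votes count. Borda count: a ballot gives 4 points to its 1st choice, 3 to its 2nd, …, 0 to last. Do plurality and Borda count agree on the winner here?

Yes

Plurality first-place counts: Alice 0, Grace 15, Hank 6, Dave 17, Frank 0 → Dave.
Borda totals: Alice 59, Grace 60, Hank 84, Dave 101, Frank 76 → Dave.
The two rules agree on Dave.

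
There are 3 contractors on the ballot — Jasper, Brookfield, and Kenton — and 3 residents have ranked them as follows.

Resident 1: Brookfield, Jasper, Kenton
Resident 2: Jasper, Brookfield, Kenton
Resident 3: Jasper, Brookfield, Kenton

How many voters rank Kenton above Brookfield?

0

Ballots ranking Kenton above Brookfield: 0.
Ballots ranking Brookfield above Kenton: 3.
So 0 of 3 voters prefer Kenton to Brookfield.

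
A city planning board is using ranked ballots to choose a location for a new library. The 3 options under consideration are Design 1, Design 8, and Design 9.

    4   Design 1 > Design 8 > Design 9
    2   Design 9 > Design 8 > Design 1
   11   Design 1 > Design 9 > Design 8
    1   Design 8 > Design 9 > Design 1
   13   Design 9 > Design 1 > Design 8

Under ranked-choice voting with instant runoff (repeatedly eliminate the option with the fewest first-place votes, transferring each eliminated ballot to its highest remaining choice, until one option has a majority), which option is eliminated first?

Round 1: Design 1 15, Design 9 15, Design 8 1. Design 8 has the fewest and is eliminated.
Round 2: Design 9 16, Design 1 15. Design 9 has a majority.

Design 8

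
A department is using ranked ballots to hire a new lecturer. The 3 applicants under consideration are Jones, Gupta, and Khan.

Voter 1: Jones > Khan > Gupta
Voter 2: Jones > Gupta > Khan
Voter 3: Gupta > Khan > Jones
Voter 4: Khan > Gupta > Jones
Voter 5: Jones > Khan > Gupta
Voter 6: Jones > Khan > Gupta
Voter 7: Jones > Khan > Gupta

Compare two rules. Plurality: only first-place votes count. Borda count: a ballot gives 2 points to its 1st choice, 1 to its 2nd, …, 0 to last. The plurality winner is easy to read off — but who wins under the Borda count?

Plurality first-place counts: Jones 5, Gupta 1, Khan 1 → Jones.
Borda totals: Jones 10, Gupta 4, Khan 7 → Jones.

Jones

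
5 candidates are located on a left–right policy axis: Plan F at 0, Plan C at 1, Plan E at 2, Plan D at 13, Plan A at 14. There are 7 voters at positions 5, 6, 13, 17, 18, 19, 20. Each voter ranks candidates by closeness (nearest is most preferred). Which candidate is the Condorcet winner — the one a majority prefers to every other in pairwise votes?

Plan A

With single-peaked preferences on a line, the Condorcet winner is the candidate closest to the median voter.
The median voter (position 17) is closest to Plan A at 14.
Check: Plan A vs Plan F — voters closer to Plan A: 5 of 7.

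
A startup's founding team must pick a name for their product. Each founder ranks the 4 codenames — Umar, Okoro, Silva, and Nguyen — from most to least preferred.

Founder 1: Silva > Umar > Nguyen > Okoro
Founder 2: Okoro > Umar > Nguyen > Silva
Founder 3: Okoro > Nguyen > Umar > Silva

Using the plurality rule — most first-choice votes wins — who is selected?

First-place vote totals:
  Umar: 0
  Okoro: 2
  Silva: 1
  Nguyen: 0
Okoro has the most first-place votes.

Okoro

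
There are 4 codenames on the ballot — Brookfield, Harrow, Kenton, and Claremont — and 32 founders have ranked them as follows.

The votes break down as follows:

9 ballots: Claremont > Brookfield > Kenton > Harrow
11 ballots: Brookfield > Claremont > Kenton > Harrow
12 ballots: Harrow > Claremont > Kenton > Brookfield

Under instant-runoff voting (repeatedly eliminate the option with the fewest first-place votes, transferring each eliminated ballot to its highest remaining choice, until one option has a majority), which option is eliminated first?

Kenton

Round 1: Harrow 12, Brookfield 11, Claremont 9, Kenton 0. Kenton has the fewest and is eliminated.
Round 2: Harrow 12, Brookfield 11, Claremont 9. Claremont has the fewest and is eliminated.
Round 3: Brookfield 20, Harrow 12. Brookfield has a majority.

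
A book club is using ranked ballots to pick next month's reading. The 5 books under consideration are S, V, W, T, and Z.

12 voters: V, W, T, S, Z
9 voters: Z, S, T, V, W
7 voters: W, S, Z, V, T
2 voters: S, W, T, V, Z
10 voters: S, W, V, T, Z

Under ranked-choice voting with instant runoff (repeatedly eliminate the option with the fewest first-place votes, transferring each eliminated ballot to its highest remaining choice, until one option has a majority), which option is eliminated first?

Round 1: S 12, V 12, Z 9, W 7, T 0. T has the fewest and is eliminated.
Round 2: S 12, V 12, Z 9, W 7. W has the fewest and is eliminated.
Round 3: S 19, V 12, Z 9. Z has the fewest and is eliminated.
Round 4: S 28, V 12. S has a majority.

T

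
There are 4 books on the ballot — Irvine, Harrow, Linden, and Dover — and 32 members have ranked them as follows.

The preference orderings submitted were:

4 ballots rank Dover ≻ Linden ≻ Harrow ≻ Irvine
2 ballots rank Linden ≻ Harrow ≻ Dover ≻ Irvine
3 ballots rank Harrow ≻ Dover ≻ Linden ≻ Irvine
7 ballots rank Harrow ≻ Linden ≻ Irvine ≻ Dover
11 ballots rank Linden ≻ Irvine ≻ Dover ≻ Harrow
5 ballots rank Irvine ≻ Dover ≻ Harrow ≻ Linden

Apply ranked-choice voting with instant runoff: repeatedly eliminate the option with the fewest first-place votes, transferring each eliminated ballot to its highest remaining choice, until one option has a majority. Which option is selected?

Round 1: Linden 13, Harrow 10, Irvine 5, Dover 4. Dover has the fewest and is eliminated.
Round 2: Linden 17, Harrow 10, Irvine 5. Linden has a majority.

Linden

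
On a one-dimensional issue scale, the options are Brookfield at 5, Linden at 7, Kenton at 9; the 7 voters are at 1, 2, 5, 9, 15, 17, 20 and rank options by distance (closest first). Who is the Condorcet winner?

With single-peaked preferences on a line, the Condorcet winner is the candidate closest to the median voter.
The median voter (position 9) is closest to Kenton at 9.
Check: Kenton vs Brookfield — voters closer to Kenton: 4 of 7.

Kenton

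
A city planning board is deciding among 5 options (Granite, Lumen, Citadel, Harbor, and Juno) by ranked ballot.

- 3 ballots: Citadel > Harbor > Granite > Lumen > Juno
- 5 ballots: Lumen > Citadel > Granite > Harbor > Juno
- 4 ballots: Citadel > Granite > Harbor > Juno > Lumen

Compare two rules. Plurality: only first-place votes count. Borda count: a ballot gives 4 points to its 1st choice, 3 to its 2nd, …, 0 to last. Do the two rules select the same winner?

Yes

Plurality first-place counts: Granite 0, Lumen 5, Citadel 7, Harbor 0, Juno 0 → Citadel.
Borda totals: Granite 28, Lumen 23, Citadel 43, Harbor 22, Juno 4 → Citadel.
The two rules agree on Citadel.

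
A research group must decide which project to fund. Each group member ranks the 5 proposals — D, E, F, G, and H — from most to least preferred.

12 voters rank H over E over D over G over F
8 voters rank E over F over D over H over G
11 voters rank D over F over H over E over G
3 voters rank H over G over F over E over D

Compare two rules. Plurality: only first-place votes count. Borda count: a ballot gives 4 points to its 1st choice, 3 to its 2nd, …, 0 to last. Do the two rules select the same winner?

Yes

Plurality first-place counts: D 11, E 8, F 0, G 0, H 15 → H.
Borda totals: D 84, E 82, F 63, G 21, H 90 → H.
The two rules agree on H.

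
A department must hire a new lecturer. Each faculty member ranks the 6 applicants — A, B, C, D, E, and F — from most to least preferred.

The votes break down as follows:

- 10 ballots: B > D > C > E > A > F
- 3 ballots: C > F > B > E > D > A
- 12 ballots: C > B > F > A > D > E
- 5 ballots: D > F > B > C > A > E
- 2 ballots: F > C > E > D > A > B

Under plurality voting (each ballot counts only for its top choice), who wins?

First-place vote totals:
  A: 0
  B: 10
  C: 15
  D: 5
  E: 0
  F: 2
C has the most first-place votes.

C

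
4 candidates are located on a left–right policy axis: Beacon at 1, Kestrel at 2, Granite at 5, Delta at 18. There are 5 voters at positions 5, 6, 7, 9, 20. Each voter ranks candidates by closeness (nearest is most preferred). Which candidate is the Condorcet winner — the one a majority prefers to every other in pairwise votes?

With single-peaked preferences on a line, the Condorcet winner is the candidate closest to the median voter.
The median voter (position 7) is closest to Granite at 5.
Check: Granite vs Kestrel — voters closer to Granite: 5 of 5.

Granite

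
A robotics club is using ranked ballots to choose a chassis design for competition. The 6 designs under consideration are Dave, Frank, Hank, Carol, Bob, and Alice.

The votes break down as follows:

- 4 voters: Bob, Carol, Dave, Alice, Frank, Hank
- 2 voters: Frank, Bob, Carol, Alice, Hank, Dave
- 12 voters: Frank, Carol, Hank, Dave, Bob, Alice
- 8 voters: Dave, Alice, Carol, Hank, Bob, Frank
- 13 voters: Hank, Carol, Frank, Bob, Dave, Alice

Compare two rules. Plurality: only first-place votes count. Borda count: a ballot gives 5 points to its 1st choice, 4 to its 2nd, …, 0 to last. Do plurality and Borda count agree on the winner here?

Plurality first-place counts: Dave 8, Frank 14, Hank 13, Carol 0, Bob 4, Alice 0 → Frank.
Borda totals: Dave 89, Frank 113, Hank 119, Carol 146, Bob 74, Alice 44 → Carol.
The two rules disagree: plurality picks Frank, Borda picks Carol.

No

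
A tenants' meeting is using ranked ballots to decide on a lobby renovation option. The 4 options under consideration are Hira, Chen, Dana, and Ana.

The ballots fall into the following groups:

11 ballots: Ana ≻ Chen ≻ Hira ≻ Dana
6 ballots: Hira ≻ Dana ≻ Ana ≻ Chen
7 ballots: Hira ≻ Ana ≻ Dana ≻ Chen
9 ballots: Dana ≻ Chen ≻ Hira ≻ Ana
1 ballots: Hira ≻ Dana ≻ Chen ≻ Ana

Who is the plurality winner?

Hira

First-place vote totals:
  Hira: 14
  Chen: 0
  Dana: 9
  Ana: 11
Hira has the most first-place votes.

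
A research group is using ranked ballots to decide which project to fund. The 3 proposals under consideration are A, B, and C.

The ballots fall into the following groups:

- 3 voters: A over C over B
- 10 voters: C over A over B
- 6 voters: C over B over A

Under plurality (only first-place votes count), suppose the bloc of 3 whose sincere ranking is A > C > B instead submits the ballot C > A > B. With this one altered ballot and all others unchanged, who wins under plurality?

First-place totals with the altered ballot: A 0, B 0, C 19.
The winner is unchanged: still C.

C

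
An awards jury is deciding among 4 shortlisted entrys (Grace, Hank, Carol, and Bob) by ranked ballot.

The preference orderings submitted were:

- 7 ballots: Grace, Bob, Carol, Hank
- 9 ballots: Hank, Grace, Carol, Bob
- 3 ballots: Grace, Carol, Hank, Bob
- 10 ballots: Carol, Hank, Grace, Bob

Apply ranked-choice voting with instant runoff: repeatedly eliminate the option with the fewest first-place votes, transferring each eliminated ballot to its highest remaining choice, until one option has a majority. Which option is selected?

Grace

Round 1: Grace 10, Carol 10, Hank 9, Bob 0. Bob has the fewest and is eliminated.
Round 2: Grace 10, Carol 10, Hank 9. Hank has the fewest and is eliminated.
Round 3: Grace 19, Carol 10. Grace has a majority.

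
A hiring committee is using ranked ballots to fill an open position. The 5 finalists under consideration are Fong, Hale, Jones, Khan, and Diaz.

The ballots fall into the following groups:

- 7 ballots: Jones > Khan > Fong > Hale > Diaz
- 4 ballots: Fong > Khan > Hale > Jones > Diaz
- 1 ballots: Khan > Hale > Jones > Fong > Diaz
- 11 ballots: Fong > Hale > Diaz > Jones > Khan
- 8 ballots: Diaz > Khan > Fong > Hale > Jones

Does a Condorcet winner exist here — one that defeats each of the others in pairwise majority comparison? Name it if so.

Head-to-head results (31 voters total):
Fong vs Hale: Fong wins 30–1.
Fong vs Jones: Fong wins 23–8.
Fong vs Khan: Khan wins 16–15.
Fong vs Diaz: Fong wins 23–8.
Hale vs Jones: Hale wins 24–7.
Hale vs Khan: Khan wins 20–11.
Hale vs Diaz: Hale wins 23–8.
Jones vs Khan: Jones wins 18–13.
Jones vs Diaz: Diaz wins 19–12.
Khan vs Diaz: Diaz wins 19–12.
No candidate beats all others: Fong beats Jones beats Khan beats Fong, a majority cycle.

There is no Condorcet winner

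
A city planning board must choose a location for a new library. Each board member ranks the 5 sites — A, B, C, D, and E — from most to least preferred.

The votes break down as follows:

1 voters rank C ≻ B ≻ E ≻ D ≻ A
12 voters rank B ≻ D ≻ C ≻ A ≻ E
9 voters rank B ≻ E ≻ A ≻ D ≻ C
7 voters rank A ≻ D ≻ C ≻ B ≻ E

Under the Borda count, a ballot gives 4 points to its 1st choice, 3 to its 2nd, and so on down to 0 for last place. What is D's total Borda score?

Borda scores:
  A: 0 + 12·1 + 9·2 + 7·4 = 58
  B: 3 + 12·4 + 9·4 + 7·1 = 94
  C: 4 + 12·2 + 9·0 + 7·2 = 42
  D: 1 + 12·3 + 9·1 + 7·3 = 67
  E: 2 + 12·0 + 9·3 + 7·0 = 29

67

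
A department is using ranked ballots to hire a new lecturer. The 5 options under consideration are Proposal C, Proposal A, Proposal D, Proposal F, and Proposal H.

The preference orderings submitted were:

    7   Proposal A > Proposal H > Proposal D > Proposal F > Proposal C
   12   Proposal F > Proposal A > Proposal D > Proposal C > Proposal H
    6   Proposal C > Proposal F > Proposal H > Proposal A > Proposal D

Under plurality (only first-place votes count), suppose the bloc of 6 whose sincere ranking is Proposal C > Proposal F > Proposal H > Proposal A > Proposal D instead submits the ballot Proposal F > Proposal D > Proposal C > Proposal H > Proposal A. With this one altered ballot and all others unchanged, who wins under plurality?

Proposal F

First-place totals with the altered ballot: Proposal C 0, Proposal A 7, Proposal D 0, Proposal F 18, Proposal H 0.
The winner is unchanged: still Proposal F.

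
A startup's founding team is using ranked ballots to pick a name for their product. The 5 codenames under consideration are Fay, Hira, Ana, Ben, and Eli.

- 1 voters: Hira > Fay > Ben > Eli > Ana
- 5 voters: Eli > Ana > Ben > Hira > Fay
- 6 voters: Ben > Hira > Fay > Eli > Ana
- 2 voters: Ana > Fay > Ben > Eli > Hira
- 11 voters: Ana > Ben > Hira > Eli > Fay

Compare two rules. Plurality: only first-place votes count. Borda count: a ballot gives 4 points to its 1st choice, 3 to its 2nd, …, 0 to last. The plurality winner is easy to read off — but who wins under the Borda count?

Plurality first-place counts: Fay 0, Hira 1, Ana 13, Ben 6, Eli 5 → Ana.
Borda totals: Fay 21, Hira 49, Ana 67, Ben 73, Eli 40 → Ben.

Ben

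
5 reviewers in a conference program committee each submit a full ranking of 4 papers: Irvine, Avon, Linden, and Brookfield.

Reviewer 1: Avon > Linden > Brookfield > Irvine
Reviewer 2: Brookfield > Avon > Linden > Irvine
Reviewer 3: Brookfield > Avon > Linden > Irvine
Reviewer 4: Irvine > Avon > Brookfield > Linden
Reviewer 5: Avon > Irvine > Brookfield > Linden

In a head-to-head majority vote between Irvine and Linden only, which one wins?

Linden

Ballots ranking Irvine above Linden: 2.
Ballots ranking Linden above Irvine: 3.
Linden wins the head-to-head, 3–2.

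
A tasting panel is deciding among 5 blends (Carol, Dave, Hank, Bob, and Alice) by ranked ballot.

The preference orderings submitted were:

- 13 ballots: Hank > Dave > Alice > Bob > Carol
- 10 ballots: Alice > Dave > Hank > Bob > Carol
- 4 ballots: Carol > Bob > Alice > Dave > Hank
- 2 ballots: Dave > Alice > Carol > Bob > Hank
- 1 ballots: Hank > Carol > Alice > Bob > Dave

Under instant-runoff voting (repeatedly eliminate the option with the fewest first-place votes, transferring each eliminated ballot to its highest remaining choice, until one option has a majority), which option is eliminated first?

Round 1: Hank 14, Alice 10, Carol 4, Dave 2, Bob 0. Bob has the fewest and is eliminated.
Round 2: Hank 14, Alice 10, Carol 4, Dave 2. Dave has the fewest and is eliminated.
Round 3: Hank 14, Alice 12, Carol 4. Carol has the fewest and is eliminated.
Round 4: Alice 16, Hank 14. Alice has a majority.

Bob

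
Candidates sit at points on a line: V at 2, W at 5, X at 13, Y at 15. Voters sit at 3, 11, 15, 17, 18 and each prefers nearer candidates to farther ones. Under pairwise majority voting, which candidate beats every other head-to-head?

Y

With single-peaked preferences on a line, the Condorcet winner is the candidate closest to the median voter.
The median voter (position 15) is closest to Y at 15.
Check: Y vs W — voters closer to Y: 4 of 5.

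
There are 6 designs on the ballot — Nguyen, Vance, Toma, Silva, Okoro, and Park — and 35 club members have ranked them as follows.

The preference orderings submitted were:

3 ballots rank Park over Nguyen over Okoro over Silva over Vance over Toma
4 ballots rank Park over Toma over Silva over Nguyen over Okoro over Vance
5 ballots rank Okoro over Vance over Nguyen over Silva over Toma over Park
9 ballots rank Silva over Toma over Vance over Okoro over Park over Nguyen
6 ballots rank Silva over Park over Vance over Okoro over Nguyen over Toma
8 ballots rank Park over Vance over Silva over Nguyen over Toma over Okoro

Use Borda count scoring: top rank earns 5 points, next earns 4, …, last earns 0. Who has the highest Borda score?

Silva

Borda scores:
  Nguyen: 3·4 + 4·2 + 5·3 + 9·0 + 6·1 + 8·2 = 57
  Vance: 3·1 + 4·0 + 5·4 + 9·3 + 6·3 + 8·4 = 100
  Toma: 3·0 + 4·4 + 5·1 + 9·4 + 6·0 + 8·1 = 65
  Silva: 3·2 + 4·3 + 5·2 + 9·5 + 6·5 + 8·3 = 127
  Okoro: 3·3 + 4·1 + 5·5 + 9·2 + 6·2 + 8·0 = 68
  Park: 3·5 + 4·5 + 5·0 + 9·1 + 6·4 + 8·5 = 108
Silva has the highest total.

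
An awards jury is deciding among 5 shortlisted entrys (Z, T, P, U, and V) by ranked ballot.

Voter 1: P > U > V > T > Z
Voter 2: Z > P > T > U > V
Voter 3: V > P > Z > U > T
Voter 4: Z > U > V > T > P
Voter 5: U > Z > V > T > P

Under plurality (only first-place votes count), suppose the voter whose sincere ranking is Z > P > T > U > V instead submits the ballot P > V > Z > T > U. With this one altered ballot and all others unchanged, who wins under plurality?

First-place totals with the altered ballot: Z 1, T 0, P 2, U 1, V 1.
The switch changes the winner from Z to P.

P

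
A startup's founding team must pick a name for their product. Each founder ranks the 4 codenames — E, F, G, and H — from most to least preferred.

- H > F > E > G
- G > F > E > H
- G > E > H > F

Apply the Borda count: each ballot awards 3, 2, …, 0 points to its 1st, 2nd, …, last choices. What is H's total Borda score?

Borda scores:
  E: 1 + 1 + 2 = 4
  F: 2 + 2 + 0 = 4
  G: 0 + 3 + 3 = 6
  H: 3 + 0 + 1 = 4

4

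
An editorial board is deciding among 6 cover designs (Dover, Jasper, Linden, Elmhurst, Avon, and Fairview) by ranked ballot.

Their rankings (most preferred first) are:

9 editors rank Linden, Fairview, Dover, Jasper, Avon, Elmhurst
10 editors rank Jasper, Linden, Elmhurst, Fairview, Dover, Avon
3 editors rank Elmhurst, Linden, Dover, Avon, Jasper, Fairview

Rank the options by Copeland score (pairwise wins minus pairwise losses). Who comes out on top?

Pairwise results:
  Dover vs Jasper: Dover wins 12–10.
  Dover vs Linden: Linden wins 22–0.
  Dover vs Elmhurst: Elmhurst wins 13–9.
  Dover vs Avon: Dover wins 22–0.
  Dover vs Fairview: Fairview wins 19–3.
  Jasper vs Linden: Linden wins 12–10.
  Jasper vs Elmhurst: Jasper wins 19–3.
  Jasper vs Avon: Jasper wins 19–3.
  Jasper vs Fairview: Jasper wins 13–9.
  Linden vs Elmhurst: Linden wins 19–3.
  Linden vs Avon: Linden wins 22–0.
  Linden vs Fairview: Linden wins 22–0.
  Elmhurst vs Avon: Elmhurst wins 13–9.
  Elmhurst vs Fairview: Elmhurst wins 13–9.
  Avon vs Fairview: Fairview wins 19–3.
Copeland scores (wins − losses):
  Dover: 2 − 3 = -1
  Jasper: 3 − 2 = 1
  Linden: 5 − 0 = 5
  Elmhurst: 3 − 2 = 1
  Avon: 0 − 5 = -5
  Fairview: 2 − 3 = -1
Linden has the best Copeland score.

Linden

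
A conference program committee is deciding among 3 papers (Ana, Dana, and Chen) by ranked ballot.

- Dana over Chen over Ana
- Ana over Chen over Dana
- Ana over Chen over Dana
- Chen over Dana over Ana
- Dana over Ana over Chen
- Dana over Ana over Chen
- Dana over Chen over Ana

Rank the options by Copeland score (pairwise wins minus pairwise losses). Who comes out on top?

Pairwise results:
  Ana vs Dana: Dana wins 5–2.
  Ana vs Chen: Ana wins 4–3.
  Dana vs Chen: Dana wins 4–3.
Copeland scores (wins − losses):
  Ana: 1 − 1 = 0
  Dana: 2 − 0 = 2
  Chen: 0 − 2 = -2
Dana has the best Copeland score.

Dana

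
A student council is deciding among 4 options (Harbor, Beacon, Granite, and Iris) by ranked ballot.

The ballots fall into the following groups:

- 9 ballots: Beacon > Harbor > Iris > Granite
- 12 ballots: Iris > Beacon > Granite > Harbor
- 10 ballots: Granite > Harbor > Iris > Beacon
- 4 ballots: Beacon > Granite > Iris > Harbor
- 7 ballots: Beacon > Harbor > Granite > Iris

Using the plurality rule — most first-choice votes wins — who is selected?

Beacon

First-place vote totals:
  Harbor: 0
  Beacon: 20
  Granite: 10
  Iris: 12
Beacon has the most first-place votes.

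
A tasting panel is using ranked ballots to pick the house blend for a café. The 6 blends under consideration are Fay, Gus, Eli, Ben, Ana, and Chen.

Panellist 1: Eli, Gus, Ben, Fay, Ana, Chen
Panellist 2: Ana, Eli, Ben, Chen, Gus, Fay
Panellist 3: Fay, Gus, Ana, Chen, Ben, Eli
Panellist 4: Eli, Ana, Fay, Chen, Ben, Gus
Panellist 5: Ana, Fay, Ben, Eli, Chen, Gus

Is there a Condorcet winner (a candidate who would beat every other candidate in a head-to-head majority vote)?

Yes

Head-to-head results (5 voters total):
Fay vs Gus: Fay wins 3–2.
Fay vs Eli: Eli wins 3–2.
Fay vs Ben: Fay wins 3–2.
Fay vs Ana: Ana wins 3–2.
Fay vs Chen: Fay wins 4–1.
Gus vs Eli: Eli wins 4–1.
Gus vs Ben: Ben wins 3–2.
Gus vs Ana: Ana wins 3–2.
Gus vs Chen: Chen wins 3–2.
Eli vs Ben: Eli wins 3–2.
Eli vs Ana: Ana wins 3–2.
Eli vs Chen: Eli wins 4–1.
Ben vs Ana: Ana wins 4–1.
Ben vs Chen: Ben wins 3–2.
Ana vs Chen: Ana wins 5–0.
Ana beats each rival — Fay (3–2), Gus (3–2), Eli (3–2), Ben (4–1), Chen (5–0) — so Ana is the Condorcet winner.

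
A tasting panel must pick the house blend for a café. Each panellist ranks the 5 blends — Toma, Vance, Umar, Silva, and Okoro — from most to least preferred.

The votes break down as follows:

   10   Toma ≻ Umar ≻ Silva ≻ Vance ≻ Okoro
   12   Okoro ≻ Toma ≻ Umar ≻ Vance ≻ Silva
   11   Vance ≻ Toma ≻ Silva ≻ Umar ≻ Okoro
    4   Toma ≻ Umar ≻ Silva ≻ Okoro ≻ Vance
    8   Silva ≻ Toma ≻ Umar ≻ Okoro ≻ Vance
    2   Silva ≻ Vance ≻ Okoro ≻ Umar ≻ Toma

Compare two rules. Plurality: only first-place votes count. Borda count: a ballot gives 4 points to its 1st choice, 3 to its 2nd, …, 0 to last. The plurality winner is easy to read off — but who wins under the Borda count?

Toma

Plurality first-place counts: Toma 14, Vance 11, Umar 0, Silva 10, Okoro 12 → Toma.
Borda totals: Toma 149, Vance 72, Umar 95, Silva 90, Okoro 64 → Toma.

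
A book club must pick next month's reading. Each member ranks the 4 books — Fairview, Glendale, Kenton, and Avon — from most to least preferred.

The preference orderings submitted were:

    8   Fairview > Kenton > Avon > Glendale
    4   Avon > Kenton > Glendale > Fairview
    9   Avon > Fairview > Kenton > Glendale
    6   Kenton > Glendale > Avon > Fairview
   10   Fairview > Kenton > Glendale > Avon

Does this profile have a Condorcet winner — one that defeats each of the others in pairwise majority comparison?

Head-to-head results (37 voters total):
Fairview vs Glendale: Fairview wins 27–10.
Fairview vs Kenton: Fairview wins 27–10.
Fairview vs Avon: Avon wins 19–18.
Glendale vs Kenton: Kenton wins 37–0.
Glendale vs Avon: Avon wins 21–16.
Kenton vs Avon: Kenton wins 24–13.
No candidate beats all others: Fairview beats Kenton beats Avon beats Fairview, a majority cycle.

No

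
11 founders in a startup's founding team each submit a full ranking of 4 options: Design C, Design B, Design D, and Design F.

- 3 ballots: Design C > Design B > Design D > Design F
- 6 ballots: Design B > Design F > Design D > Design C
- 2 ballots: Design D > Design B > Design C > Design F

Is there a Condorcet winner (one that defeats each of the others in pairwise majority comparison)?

Yes

Head-to-head results (11 voters total):
Design C vs Design B: Design B wins 8–3.
Design C vs Design D: Design D wins 8–3.
Design C vs Design F: Design F wins 6–5.
Design B vs Design D: Design B wins 9–2.
Design B vs Design F: Design B wins 11–0.
Design D vs Design F: Design F wins 6–5.
Design B beats each rival — Design C (8–3), Design D (9–2), Design F (11–0) — so Design B is the Condorcet winner.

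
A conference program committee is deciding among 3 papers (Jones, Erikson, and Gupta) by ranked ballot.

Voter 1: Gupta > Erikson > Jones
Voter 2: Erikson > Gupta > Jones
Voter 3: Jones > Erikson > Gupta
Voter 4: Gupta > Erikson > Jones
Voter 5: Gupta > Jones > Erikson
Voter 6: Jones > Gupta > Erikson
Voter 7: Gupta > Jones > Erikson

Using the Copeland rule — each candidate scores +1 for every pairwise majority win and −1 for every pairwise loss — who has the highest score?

Pairwise results:
  Jones vs Erikson: Jones wins 4–3.
  Jones vs Gupta: Gupta wins 5–2.
  Erikson vs Gupta: Gupta wins 5–2.
Copeland scores (wins − losses):
  Jones: 1 − 1 = 0
  Erikson: 0 − 2 = -2
  Gupta: 2 − 0 = 2
Gupta has the best Copeland score.

Gupta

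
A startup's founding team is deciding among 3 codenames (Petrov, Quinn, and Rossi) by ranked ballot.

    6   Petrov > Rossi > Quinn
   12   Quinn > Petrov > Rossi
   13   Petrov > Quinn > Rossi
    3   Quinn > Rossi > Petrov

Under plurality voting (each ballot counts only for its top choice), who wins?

First-place vote totals:
  Petrov: 19
  Quinn: 15
  Rossi: 0
Petrov has the most first-place votes.

Petrov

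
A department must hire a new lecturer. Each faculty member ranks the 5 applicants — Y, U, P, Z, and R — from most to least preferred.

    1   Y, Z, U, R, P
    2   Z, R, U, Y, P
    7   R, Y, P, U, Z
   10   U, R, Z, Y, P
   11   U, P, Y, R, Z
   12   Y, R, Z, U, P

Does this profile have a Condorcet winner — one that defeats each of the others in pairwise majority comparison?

Head-to-head results (43 voters total):
Y vs U: U wins 23–20.
Y vs P: Y wins 32–11.
Y vs Z: Y wins 31–12.
Y vs R: Y wins 24–19.
U vs P: U wins 36–7.
U vs Z: U wins 28–15.
U vs R: U wins 22–21.
P vs Z: Z wins 25–18.
P vs R: R wins 32–11.
Z vs R: R wins 40–3.
U beats each rival — Y (23–20), P (36–7), Z (28–15), R (22–21) — so U is the Condorcet winner.

Yes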